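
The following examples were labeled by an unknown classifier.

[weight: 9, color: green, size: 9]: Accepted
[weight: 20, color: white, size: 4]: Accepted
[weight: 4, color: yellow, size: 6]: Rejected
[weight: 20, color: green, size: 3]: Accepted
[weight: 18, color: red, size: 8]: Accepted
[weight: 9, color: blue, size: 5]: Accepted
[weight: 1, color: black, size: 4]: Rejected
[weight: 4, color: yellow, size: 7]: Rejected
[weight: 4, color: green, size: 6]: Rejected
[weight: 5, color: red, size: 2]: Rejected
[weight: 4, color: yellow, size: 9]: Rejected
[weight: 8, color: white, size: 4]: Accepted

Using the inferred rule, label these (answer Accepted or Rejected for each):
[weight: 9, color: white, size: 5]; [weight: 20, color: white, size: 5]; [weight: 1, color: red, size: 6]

Accepted, Accepted, Rejected

The pattern is that an item is 'Accepted' exactly when: weight ≥ 8.
[weight: 9, color: white, size: 5]: weight = 9 — fits, so Accepted. [weight: 20, color: white, size: 5]: weight = 20 — fits, so Accepted. [weight: 1, color: red, size: 6]: weight = 1 — does not satisfy this, so Rejected.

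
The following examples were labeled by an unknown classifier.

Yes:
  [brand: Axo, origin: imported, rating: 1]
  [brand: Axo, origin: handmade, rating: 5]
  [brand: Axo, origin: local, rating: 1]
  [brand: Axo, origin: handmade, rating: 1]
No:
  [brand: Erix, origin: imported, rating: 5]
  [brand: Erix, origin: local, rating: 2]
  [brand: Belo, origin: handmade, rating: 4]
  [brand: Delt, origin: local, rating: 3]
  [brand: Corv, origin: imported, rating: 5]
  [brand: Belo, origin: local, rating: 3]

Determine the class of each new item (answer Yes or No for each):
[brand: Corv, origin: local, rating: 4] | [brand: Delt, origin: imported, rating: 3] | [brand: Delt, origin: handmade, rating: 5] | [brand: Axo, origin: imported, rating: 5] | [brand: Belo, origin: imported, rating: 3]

The common property of the 'Yes' items is: brand is Axo. No 'No' item has it.
No: [brand: Corv, origin: local, rating: 4], since brand is Corv. No: [brand: Delt, origin: imported, rating: 3], since brand is Delt. No: [brand: Delt, origin: handmade, rating: 5], since brand is Delt. Yes: [brand: Axo, origin: imported, rating: 5], since brand is Axo. No: [brand: Belo, origin: imported, rating: 3], since brand is Belo.

No, No, No, Yes, No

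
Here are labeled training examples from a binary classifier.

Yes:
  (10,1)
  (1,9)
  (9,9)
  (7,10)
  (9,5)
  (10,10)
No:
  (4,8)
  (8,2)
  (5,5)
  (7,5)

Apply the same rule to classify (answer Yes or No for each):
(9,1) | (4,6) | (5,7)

Yes, No, No

One predicate separates the groups cleanly: max ≥ 9.
(9,1) — max 9, hence Yes. (4,6) — max 6, hence No. (5,7) — max 7, hence No.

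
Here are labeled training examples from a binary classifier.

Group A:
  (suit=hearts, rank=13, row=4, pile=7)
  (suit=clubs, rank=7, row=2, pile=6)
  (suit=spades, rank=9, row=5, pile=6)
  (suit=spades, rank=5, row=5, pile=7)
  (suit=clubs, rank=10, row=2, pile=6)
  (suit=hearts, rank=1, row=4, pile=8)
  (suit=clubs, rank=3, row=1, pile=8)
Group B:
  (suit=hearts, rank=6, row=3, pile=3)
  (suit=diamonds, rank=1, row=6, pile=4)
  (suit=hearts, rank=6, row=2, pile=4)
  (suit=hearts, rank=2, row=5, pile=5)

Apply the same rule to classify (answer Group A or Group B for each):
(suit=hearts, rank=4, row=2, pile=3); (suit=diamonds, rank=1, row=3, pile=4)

The pattern is that an item is 'Group A' exactly when: pile ≥ 6.
(suit=hearts, rank=4, row=2, pile=3): Group B (pile = 3). (suit=diamonds, rank=1, row=3, pile=4): Group B (pile = 4).

Group B, Group B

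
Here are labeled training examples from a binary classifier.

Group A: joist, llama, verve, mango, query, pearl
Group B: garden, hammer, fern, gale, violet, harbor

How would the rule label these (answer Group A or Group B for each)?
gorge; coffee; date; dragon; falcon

Group A, Group B, Group B, Group B, Group B

All 'Group A' examples share one property — odd length — and every 'Group B' example lacks it.
gorge — length 5, hence Group A.
coffee — length 6, hence Group B.
date — length 4, hence Group B.
dragon — length 6, hence Group B.
falcon — length 6, hence Group B.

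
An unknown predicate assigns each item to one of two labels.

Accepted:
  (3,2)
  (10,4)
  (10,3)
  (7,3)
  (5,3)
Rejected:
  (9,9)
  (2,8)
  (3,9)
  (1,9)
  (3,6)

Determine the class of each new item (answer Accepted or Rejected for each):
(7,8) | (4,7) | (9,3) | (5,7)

'Accepted' ⟺ first > second.
(7,8): 7 < 8 — fails this test, so Rejected. (4,7): 4 < 7 — fails this test, so Rejected. (9,3): 9 > 3 — qualifies, so Accepted. (5,7): 5 < 7 — fails this test, so Rejected.

Rejected, Rejected, Accepted, Rejected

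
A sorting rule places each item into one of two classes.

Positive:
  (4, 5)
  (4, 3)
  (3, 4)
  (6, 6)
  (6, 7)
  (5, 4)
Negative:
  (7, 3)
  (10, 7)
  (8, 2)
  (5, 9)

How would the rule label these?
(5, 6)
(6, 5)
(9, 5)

Positive, Positive, Negative

All 'Positive' examples share one property — |first − second| ≤ 1 — and every 'Negative' example lacks it.
(5, 6): Positive (|5−6| = 1).
(6, 5): Positive (|6−5| = 1).
(9, 5): Negative (|9−5| = 4).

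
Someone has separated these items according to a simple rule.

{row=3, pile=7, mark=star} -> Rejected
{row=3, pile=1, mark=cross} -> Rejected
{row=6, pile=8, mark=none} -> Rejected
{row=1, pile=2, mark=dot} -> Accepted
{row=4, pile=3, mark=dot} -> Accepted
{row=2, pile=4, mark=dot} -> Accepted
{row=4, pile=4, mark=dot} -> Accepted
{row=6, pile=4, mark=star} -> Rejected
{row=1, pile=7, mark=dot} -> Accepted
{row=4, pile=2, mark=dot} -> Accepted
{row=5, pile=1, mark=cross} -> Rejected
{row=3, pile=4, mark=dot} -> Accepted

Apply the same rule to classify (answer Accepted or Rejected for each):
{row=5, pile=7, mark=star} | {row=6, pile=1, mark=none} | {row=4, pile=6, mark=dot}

Rejected, Rejected, Accepted

All 'Accepted' examples share one property — mark is dot — and every 'Rejected' example lacks it.
Rejected: {row=5, pile=7, mark=star}, since mark is star.
Rejected: {row=6, pile=1, mark=none}, since mark is none.
Accepted: {row=4, pile=6, mark=dot}, since mark is dot.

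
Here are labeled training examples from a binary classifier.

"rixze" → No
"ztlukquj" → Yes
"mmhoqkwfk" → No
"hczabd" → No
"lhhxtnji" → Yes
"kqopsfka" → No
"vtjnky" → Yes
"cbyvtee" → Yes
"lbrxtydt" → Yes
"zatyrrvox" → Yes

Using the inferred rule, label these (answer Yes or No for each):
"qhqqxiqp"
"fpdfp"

A rule that fits every label: contains 't' — true of each 'Yes' example, false of each 'No' one.
"qhqqxiqp" — no 't', hence No. "fpdfp" — no 't', hence No.

No, No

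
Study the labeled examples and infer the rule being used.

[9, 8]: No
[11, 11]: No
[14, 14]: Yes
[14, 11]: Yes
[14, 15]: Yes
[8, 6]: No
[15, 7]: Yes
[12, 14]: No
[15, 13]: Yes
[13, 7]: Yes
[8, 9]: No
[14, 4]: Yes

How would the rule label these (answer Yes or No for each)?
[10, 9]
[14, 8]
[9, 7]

No, Yes, No

Every 'Yes' example satisfies: first ≥ 13. None of the 'No' examples do.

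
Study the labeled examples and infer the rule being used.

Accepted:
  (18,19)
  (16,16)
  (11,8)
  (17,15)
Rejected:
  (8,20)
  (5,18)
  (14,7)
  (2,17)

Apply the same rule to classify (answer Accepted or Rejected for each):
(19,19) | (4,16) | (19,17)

The distinguishing property — |first − second| ≤ 3 — holds for all the 'Accepted' cases and none of the 'Rejected' cases.
(19,19) → |19−19| = 0 → Accepted.
(4,16) → |4−16| = 12 → Rejected.
(19,17) → |19−17| = 2 → Accepted.

Accepted, Rejected, Accepted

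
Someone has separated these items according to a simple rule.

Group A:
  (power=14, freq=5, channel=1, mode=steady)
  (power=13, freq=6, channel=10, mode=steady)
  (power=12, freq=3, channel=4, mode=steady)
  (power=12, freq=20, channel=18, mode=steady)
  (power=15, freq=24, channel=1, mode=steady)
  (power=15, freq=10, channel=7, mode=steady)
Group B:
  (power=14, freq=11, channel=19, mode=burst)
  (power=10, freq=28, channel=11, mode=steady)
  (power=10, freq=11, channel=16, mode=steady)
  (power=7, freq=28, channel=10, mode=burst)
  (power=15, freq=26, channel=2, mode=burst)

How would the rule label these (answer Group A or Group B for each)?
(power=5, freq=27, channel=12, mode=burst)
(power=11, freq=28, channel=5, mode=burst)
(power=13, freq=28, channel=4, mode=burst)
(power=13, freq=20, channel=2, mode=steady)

Group B, Group B, Group B, Group A

The pattern is that an item is 'Group A' exactly when: mode is steady AND power ≥ 12.
(power=5, freq=27, channel=12, mode=burst): mode is burst, power = 5 — does not satisfy this, so Group B. (power=11, freq=28, channel=5, mode=burst): mode is burst, power = 11 — does not satisfy this, so Group B. (power=13, freq=28, channel=4, mode=burst): mode is burst, power = 13 — does not satisfy this, so Group B. (power=13, freq=20, channel=2, mode=steady): mode is steady, power = 13 — qualifies, so Group A.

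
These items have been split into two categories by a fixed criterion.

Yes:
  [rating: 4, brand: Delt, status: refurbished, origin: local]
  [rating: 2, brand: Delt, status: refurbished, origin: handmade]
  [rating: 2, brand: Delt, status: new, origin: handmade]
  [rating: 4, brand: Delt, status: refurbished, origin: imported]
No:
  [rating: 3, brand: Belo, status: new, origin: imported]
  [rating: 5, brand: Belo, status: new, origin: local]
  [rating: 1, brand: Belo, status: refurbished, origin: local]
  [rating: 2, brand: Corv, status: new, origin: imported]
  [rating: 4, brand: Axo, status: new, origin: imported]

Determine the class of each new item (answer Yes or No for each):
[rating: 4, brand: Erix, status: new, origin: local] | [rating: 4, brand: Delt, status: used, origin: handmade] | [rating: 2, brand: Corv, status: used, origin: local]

No, Yes, No

Comparing the two groups points to one rule — brand is Delt.
[rating: 4, brand: Erix, status: new, origin: local] → brand is Erix → No. [rating: 4, brand: Delt, status: used, origin: handmade] → brand is Delt → Yes. [rating: 2, brand: Corv, status: used, origin: local] → brand is Corv → No.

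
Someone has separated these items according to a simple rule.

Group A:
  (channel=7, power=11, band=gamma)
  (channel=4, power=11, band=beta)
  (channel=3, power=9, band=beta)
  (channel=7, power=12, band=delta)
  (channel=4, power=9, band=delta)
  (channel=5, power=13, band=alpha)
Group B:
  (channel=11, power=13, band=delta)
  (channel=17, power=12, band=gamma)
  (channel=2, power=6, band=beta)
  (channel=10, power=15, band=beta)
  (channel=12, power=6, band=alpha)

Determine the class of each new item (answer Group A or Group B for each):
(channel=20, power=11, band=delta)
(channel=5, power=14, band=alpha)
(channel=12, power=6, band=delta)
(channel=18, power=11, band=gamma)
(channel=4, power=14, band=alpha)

The pattern is that an item is 'Group A' exactly when: power ≥ 9 AND channel ≤ 7.
(channel=20, power=11, band=delta): Group B (power = 11, channel = 20). (channel=5, power=14, band=alpha): Group A (power = 14, channel = 5). (channel=12, power=6, band=delta): Group B (power = 6, channel = 12). (channel=18, power=11, band=gamma): Group B (power = 11, channel = 18). (channel=4, power=14, band=alpha): Group A (power = 14, channel = 4).

Group B, Group A, Group B, Group B, Group A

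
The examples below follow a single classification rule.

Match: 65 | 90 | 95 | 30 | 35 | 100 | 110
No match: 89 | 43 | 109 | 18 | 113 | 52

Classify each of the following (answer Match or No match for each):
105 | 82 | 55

Match, No match, Match

Every 'Match' example satisfies: multiple of 5. None of the 'No match' examples do.
105 → 105 = 5·21 → Match. 82 → 82 = 5·16 + 2 → No match. 55 → 55 = 5·11 → Match.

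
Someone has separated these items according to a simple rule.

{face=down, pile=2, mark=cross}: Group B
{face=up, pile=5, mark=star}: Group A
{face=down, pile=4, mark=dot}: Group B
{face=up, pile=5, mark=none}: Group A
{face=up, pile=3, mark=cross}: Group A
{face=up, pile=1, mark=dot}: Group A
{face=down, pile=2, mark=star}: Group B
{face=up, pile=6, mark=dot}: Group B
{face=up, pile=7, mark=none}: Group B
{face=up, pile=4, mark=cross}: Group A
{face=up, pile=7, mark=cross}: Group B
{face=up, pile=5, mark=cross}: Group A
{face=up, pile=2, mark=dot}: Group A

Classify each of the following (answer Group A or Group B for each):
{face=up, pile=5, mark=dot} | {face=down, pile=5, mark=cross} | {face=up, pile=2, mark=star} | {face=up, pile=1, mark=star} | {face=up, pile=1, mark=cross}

'Group A' ⟺ face is up AND pile ≤ 5.
{face=up, pile=5, mark=dot} → face is up, pile = 5 → Group A.
{face=down, pile=5, mark=cross} → face is down, pile = 5 → Group B.
{face=up, pile=2, mark=star} → face is up, pile = 2 → Group A.
{face=up, pile=1, mark=star} → face is up, pile = 1 → Group A.
{face=up, pile=1, mark=cross} → face is up, pile = 1 → Group A.

Group A, Group B, Group A, Group A, Group A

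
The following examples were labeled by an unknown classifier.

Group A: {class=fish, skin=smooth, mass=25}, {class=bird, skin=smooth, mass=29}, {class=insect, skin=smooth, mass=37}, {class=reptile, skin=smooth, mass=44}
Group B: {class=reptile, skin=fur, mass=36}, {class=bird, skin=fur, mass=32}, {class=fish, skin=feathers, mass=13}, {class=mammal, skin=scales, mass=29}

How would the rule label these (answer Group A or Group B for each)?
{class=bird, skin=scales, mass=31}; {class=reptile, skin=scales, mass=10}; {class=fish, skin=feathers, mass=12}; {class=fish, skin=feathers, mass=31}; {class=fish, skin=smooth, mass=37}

The simplest hypothesis consistent with all the labels is: skin is smooth.
{class=bird, skin=scales, mass=31}: skin is scales — does not satisfy this, so Group B. {class=reptile, skin=scales, mass=10}: skin is scales — does not satisfy this, so Group B. {class=fish, skin=feathers, mass=12}: skin is feathers — does not satisfy this, so Group B. {class=fish, skin=feathers, mass=31}: skin is feathers — does not satisfy this, so Group B. {class=fish, skin=smooth, mass=37}: skin is smooth — satisfies this, so Group A.

Group B, Group B, Group B, Group B, Group A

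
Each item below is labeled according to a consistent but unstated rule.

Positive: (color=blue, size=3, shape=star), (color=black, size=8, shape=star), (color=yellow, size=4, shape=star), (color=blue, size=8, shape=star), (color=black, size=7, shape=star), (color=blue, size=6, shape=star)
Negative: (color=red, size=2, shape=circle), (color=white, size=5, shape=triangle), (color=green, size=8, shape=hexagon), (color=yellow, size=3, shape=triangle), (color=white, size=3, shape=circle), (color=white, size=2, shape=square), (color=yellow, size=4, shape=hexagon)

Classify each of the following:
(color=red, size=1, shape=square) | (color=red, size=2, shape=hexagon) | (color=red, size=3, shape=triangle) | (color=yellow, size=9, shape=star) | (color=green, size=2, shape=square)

Negative, Negative, Negative, Positive, Negative

Checking candidate rules against both groups, what survives is: shape is star.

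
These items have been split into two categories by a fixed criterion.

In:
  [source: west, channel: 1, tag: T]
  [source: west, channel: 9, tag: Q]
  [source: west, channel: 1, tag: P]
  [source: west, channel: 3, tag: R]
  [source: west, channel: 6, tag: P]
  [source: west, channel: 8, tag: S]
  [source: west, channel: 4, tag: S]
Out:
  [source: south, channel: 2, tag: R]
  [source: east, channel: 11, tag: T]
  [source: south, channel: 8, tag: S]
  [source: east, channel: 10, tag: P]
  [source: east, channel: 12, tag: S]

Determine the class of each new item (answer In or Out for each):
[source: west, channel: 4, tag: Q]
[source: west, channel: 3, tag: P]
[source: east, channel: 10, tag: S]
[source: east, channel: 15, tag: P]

The rule appears to be: source is west.

In, In, Out, Out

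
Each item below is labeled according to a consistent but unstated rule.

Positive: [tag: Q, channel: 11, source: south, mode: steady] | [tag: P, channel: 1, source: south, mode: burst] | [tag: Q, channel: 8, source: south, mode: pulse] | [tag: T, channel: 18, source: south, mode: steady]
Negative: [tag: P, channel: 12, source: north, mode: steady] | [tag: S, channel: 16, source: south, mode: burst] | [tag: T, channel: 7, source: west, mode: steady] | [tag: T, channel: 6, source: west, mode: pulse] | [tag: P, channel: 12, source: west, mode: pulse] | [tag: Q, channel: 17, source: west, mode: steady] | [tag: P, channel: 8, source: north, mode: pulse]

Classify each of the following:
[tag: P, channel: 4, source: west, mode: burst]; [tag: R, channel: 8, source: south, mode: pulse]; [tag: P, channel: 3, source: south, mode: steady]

The rule appears to be: source is south AND channel ≠ 16.
[tag: P, channel: 4, source: west, mode: burst]: source is west, channel = 4 — doesn't qualify, so Negative.
[tag: R, channel: 8, source: south, mode: pulse]: source is south, channel = 8 — passes, so Positive.
[tag: P, channel: 3, source: south, mode: steady]: source is south, channel = 3 — passes, so Positive.

Negative, Positive, Positive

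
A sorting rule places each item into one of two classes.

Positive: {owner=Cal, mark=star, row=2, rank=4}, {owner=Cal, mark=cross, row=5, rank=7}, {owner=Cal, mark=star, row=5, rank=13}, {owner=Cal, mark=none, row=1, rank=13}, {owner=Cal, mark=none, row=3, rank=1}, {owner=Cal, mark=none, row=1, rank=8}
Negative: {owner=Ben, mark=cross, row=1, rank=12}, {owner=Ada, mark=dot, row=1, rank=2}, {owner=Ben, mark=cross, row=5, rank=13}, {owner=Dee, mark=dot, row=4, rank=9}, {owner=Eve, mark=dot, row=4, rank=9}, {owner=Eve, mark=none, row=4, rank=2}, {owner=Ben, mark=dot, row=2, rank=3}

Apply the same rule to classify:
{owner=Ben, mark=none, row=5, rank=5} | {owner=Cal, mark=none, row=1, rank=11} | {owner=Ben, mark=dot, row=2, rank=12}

Negative, Positive, Negative

The simplest hypothesis consistent with all the labels is: owner is Cal.
Negative: {owner=Ben, mark=none, row=5, rank=5}, since owner is Ben.
Positive: {owner=Cal, mark=none, row=1, rank=11}, since owner is Cal.
Negative: {owner=Ben, mark=dot, row=2, rank=12}, since owner is Ben.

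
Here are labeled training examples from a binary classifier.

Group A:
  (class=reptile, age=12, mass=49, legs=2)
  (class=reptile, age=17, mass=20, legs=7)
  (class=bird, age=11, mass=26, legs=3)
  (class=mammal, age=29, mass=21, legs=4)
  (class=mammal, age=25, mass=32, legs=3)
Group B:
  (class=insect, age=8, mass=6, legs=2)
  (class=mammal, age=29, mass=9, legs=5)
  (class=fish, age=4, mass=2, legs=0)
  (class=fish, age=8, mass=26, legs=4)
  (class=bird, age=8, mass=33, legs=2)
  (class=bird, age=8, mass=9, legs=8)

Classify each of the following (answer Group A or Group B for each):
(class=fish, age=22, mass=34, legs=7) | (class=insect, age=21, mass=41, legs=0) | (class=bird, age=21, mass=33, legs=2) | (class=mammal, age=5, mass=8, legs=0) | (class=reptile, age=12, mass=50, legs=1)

Every 'Group A' example satisfies: mass ≥ 20 AND age ≥ 11. None of the 'Group B' examples do.
(class=fish, age=22, mass=34, legs=7): Group A (mass = 34, age = 22).
(class=insect, age=21, mass=41, legs=0): Group A (mass = 41, age = 21).
(class=bird, age=21, mass=33, legs=2): Group A (mass = 33, age = 21).
(class=mammal, age=5, mass=8, legs=0): Group B (mass = 8, age = 5).
(class=reptile, age=12, mass=50, legs=1): Group A (mass = 50, age = 12).

Group A, Group A, Group A, Group B, Group A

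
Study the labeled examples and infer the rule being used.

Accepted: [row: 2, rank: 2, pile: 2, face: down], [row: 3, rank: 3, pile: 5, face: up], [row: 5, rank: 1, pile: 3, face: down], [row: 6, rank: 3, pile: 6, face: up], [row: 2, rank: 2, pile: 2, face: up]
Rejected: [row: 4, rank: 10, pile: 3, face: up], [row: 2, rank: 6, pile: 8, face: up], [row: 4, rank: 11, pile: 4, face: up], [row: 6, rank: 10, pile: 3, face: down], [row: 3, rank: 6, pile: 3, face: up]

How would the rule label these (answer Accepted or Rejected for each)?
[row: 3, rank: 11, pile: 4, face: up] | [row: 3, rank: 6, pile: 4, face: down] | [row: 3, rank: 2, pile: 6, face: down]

The distinguishing property — rank ≤ 3 — holds for all the 'Accepted' cases and none of the 'Rejected' cases.
[row: 3, rank: 11, pile: 4, face: up] — rank = 11, hence Rejected.
[row: 3, rank: 6, pile: 4, face: down] — rank = 6, hence Rejected.
[row: 3, rank: 2, pile: 6, face: down] — rank = 2, hence Accepted.

Rejected, Rejected, Accepted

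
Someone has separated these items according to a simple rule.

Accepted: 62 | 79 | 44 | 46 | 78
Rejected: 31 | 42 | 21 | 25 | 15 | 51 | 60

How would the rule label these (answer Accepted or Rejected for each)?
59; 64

Accepted, Accepted

The common property of the 'Accepted' items is: digit sum ≥ 8. No 'Rejected' item has it.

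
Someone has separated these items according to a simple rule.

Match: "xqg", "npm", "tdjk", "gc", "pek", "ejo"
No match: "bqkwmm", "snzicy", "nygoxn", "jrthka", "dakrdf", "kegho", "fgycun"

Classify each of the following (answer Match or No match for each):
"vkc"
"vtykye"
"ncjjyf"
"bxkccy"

A rule that fits every label: length ≤ 4 — true of each 'Match' example, false of each 'No match' one.
"vkc": length 3, matches → Match.
"vtykye": length 6, does not pass → No match.
"ncjjyf": length 6, does not pass → No match.
"bxkccy": length 6, does not pass → No match.

Match, No match, No match, No match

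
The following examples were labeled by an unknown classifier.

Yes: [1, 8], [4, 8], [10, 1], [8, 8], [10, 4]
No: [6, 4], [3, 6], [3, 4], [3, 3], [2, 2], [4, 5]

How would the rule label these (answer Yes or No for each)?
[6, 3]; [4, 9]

No, Yes

One predicate separates the groups cleanly: max ≥ 8.
[6, 3] — max 6, hence No. [4, 9] — max 9, hence Yes.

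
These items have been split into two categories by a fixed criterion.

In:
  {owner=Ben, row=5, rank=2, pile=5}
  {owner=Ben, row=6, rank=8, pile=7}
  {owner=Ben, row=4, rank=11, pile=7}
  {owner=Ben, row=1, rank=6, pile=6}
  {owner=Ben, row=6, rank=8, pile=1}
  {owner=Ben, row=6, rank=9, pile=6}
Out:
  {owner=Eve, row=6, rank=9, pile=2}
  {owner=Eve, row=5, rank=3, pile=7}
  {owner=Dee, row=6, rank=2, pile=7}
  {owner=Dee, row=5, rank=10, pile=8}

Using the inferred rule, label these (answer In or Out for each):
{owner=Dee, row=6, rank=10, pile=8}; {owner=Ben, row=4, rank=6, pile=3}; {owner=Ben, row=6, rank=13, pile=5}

The simplest hypothesis consistent with all the labels is: owner is Ben.
{owner=Dee, row=6, rank=10, pile=8} — owner is Dee, hence Out. {owner=Ben, row=4, rank=6, pile=3} — owner is Ben, hence In. {owner=Ben, row=6, rank=13, pile=5} — owner is Ben, hence In.

Out, In, In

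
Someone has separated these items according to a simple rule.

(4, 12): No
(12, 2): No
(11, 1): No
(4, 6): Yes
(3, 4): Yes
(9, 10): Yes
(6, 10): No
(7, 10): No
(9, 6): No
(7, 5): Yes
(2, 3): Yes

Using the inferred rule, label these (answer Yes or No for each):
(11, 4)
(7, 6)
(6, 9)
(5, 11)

No, Yes, No, No

'Yes' ⟺ |first − second| ≤ 2.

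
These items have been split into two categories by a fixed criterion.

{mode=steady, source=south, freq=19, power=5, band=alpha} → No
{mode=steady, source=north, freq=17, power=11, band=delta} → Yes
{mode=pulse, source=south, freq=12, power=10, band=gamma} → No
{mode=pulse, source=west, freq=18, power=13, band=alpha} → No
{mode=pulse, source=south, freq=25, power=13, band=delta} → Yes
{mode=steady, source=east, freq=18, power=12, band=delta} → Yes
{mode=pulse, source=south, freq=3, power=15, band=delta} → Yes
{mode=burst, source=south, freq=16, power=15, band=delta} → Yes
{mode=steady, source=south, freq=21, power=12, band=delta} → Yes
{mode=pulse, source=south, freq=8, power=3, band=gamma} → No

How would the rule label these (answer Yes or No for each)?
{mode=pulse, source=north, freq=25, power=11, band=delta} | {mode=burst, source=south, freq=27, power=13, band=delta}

Yes, Yes

The pattern is that an item is 'Yes' exactly when: band is delta.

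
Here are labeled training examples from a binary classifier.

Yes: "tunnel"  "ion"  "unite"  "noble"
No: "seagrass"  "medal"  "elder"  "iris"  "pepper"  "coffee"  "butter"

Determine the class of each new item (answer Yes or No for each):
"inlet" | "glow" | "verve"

Looking at the examples, the only property every 'Yes' case has and every 'No' case lacks is: contains 'n'.
"inlet": has 'n', checks out → Yes. "glow": no 'n', does not fit → No. "verve": no 'n', does not fit → No.

Yes, No, No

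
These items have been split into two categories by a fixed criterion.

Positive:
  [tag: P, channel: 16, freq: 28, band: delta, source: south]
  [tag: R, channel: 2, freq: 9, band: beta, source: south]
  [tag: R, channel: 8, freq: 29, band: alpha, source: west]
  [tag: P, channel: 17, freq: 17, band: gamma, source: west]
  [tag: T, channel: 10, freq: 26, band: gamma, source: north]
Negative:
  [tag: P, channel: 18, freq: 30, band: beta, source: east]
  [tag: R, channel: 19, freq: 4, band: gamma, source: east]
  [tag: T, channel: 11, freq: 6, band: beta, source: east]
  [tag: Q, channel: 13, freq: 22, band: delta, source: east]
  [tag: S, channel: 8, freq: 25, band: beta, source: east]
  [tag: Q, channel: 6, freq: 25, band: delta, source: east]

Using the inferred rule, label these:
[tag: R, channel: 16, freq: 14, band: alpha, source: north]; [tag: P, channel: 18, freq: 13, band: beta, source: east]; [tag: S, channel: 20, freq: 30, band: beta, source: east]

Looking at the examples, the only property every 'Positive' case has and every 'Negative' case lacks is: source is not east.
[tag: R, channel: 16, freq: 14, band: alpha, source: north] → source is north → Positive. [tag: P, channel: 18, freq: 13, band: beta, source: east] → source is east → Negative. [tag: S, channel: 20, freq: 30, band: beta, source: east] → source is east → Negative.

Positive, Negative, Negative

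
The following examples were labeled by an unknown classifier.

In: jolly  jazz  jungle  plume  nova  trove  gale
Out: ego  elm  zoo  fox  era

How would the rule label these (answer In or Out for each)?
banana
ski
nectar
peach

In, Out, In, In

The distinguishing property — length ≥ 4 — holds for all the 'In' cases and none of the 'Out' cases.
In: banana, since length 6. Out: ski, since length 3. In: nectar, since length 6. In: peach, since length 5.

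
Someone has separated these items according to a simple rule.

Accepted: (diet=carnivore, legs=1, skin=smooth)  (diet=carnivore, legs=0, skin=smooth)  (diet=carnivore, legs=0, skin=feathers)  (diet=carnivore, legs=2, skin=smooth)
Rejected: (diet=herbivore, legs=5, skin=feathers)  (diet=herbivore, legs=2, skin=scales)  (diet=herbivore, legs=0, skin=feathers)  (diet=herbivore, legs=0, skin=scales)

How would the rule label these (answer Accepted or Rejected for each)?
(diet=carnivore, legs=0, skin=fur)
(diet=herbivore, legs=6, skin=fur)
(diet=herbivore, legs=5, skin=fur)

The simplest hypothesis consistent with all the labels is: diet is carnivore.
(diet=carnivore, legs=0, skin=fur) — diet is carnivore, hence Accepted.
(diet=herbivore, legs=6, skin=fur) — diet is herbivore, hence Rejected.
(diet=herbivore, legs=5, skin=fur) — diet is herbivore, hence Rejected.

Accepted, Rejected, Rejected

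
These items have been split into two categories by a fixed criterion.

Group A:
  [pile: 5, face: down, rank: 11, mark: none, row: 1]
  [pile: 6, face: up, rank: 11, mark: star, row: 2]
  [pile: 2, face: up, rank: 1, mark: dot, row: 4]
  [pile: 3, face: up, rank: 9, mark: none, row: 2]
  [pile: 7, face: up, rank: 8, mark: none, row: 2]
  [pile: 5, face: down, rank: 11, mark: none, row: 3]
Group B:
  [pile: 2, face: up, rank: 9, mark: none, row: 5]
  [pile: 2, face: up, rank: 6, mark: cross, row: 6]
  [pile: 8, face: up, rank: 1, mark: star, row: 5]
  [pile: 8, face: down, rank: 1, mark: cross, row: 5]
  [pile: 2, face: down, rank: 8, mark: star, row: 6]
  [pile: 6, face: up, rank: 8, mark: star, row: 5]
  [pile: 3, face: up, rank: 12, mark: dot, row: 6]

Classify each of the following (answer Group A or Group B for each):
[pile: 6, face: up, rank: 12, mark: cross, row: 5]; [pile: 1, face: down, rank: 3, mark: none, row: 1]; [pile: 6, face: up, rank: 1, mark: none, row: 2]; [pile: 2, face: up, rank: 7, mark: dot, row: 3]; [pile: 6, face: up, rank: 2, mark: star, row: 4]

Group B, Group A, Group A, Group A, Group A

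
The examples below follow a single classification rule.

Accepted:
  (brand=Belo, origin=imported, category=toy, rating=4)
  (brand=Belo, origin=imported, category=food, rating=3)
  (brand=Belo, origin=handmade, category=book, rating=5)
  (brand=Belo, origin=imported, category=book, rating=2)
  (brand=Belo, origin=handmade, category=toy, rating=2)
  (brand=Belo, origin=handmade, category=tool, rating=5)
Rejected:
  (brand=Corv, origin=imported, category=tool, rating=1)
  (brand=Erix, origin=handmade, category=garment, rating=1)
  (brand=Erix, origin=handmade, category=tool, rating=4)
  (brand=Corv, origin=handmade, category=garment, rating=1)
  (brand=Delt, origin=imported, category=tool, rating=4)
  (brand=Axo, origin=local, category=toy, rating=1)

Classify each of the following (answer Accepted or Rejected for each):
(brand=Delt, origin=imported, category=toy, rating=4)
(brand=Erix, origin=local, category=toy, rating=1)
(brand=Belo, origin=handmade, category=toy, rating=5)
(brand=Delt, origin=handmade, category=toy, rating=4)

Rejected, Rejected, Accepted, Rejected

Every 'Accepted' example satisfies: brand is Belo. None of the 'Rejected' examples do.
(brand=Delt, origin=imported, category=toy, rating=4): Rejected (brand is Delt).
(brand=Erix, origin=local, category=toy, rating=1): Rejected (brand is Erix).
(brand=Belo, origin=handmade, category=toy, rating=5): Accepted (brand is Belo).
(brand=Delt, origin=handmade, category=toy, rating=4): Rejected (brand is Delt).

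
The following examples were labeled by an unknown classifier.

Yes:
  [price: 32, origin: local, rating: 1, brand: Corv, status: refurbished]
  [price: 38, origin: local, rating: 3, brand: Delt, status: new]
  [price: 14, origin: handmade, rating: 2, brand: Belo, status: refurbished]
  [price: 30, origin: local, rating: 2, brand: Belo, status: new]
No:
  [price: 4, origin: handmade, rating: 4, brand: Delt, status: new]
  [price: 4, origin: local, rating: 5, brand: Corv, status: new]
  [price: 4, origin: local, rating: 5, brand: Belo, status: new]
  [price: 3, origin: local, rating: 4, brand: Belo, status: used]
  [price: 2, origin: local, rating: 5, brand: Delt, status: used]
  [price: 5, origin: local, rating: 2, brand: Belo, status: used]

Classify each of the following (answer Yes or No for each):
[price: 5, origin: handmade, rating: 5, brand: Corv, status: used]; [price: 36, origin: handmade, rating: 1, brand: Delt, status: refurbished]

No, Yes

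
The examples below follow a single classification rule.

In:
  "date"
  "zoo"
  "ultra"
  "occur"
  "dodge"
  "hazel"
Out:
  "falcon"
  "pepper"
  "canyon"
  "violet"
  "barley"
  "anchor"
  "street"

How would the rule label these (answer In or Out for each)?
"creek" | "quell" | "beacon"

All 'In' examples share one property — length ≤ 5 — and every 'Out' example lacks it.
"creek" — length 5, hence In. "quell" — length 5, hence In. "beacon" — length 6, hence Out.

In, In, Out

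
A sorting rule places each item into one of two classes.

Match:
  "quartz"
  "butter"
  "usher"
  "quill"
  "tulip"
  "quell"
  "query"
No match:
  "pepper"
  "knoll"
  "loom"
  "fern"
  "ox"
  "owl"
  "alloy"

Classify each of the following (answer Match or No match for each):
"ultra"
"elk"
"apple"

Match, No match, No match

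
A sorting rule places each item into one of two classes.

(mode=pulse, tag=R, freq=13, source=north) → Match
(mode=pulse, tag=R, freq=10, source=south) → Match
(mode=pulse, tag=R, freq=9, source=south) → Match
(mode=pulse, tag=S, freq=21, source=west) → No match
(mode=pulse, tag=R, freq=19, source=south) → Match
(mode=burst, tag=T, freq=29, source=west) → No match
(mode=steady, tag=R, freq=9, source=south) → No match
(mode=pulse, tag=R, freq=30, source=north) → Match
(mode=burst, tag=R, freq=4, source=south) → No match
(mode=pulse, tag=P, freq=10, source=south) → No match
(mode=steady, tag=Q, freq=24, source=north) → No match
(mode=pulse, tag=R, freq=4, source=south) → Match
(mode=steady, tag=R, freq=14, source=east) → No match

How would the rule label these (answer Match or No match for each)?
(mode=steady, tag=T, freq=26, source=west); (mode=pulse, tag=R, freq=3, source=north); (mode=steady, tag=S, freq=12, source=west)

A rule that fits every label: mode is pulse AND tag is R — true of each 'Match' example, false of each 'No match' one.
(mode=steady, tag=T, freq=26, source=west): mode is steady, tag is T — does not fit, so No match. (mode=pulse, tag=R, freq=3, source=north): mode is pulse, tag is R — meets the rule, so Match. (mode=steady, tag=S, freq=12, source=west): mode is steady, tag is S — does not fit, so No match.

No match, Match, No match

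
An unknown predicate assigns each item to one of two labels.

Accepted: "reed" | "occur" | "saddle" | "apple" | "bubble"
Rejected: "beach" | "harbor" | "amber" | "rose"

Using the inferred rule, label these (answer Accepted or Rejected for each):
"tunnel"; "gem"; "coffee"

Accepted, Rejected, Accepted

The classifier is using: has a double letter.
"tunnel": 'nn' doubled — satisfies this, so Accepted. "gem": no doubled letter — fails this test, so Rejected. "coffee": 'ff' doubled — satisfies this, so Accepted.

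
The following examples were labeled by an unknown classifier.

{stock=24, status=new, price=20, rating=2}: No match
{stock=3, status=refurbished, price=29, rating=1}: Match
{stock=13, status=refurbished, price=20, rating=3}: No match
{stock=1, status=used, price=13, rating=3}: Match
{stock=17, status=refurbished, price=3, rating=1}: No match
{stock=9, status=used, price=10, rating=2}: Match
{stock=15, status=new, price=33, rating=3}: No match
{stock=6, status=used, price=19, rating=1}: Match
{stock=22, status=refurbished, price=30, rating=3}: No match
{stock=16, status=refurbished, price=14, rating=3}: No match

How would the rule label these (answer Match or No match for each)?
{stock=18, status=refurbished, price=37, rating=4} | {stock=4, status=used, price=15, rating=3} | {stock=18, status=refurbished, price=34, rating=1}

No match, Match, No match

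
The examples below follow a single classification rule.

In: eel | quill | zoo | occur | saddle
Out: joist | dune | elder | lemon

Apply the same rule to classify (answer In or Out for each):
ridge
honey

The distinguishing property — has a double letter — holds for all the 'In' cases and none of the 'Out' cases.

Out, Out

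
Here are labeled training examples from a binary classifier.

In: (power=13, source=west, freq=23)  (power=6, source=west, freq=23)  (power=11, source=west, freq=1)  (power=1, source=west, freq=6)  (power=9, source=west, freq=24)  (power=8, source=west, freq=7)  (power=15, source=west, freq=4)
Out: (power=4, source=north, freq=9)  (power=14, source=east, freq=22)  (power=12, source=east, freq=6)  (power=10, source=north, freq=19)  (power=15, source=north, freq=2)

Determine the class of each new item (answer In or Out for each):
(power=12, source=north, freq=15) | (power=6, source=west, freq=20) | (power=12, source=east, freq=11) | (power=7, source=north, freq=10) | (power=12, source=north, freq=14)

Out, In, Out, Out, Out

Rule: source is west. This holds for each 'In' example and fails for each 'Out' one.
(power=12, source=north, freq=15): source is north, does not pass → Out.
(power=6, source=west, freq=20): source is west, passes → In.
(power=12, source=east, freq=11): source is east, does not pass → Out.
(power=7, source=north, freq=10): source is north, does not pass → Out.
(power=12, source=north, freq=14): source is north, does not pass → Out.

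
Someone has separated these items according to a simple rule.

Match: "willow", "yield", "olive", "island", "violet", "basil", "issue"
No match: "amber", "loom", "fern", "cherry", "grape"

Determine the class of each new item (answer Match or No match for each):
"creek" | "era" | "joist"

The simplest hypothesis consistent with all the labels is: contains 'i'.
"creek": No match (no 'i'). "era": No match (no 'i'). "joist": Match (has 'i').

No match, No match, Match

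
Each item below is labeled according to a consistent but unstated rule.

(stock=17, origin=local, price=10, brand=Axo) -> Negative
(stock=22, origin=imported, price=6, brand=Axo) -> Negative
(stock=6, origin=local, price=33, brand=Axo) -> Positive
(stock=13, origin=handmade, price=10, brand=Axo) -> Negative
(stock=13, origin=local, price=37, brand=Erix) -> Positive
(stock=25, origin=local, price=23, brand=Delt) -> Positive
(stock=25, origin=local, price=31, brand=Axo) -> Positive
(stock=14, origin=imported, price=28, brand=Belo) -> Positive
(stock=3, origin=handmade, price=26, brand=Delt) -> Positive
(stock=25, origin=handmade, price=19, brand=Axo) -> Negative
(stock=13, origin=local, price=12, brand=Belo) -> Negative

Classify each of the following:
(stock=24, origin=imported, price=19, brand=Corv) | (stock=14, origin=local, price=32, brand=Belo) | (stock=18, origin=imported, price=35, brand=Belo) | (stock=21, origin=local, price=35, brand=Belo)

A rule that fits every label: price ≥ 23 — true of each 'Positive' example, false of each 'Negative' one.

Negative, Positive, Positive, Positive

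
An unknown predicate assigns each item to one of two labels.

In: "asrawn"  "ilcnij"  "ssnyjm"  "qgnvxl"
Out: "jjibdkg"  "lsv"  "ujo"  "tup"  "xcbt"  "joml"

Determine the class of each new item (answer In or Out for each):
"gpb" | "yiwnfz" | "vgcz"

Out, In, Out

A rule that fits every label: contains 'n' — true of each 'In' example, false of each 'Out' one.
Out: "gpb", since no 'n'. In: "yiwnfz", since has 'n'. Out: "vgcz", since no 'n'.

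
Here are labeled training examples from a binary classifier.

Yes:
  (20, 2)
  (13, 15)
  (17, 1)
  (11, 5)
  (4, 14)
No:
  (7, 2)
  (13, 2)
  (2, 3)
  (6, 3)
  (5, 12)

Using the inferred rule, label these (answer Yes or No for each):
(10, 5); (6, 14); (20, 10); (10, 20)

'Yes' ⟺ sum is even.

No, Yes, Yes, Yes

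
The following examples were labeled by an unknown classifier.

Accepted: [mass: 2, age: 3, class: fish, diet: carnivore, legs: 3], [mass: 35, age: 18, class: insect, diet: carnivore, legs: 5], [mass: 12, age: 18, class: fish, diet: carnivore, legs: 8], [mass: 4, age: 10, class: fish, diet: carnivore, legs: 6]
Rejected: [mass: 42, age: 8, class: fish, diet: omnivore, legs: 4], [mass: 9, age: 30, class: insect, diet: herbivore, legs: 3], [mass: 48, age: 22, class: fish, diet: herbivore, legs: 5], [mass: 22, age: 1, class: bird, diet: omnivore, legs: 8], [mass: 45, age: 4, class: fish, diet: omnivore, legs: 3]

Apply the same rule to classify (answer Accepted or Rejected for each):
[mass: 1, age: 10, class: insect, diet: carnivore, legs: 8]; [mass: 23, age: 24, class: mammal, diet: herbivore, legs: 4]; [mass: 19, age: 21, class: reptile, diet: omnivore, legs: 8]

Accepted, Rejected, Rejected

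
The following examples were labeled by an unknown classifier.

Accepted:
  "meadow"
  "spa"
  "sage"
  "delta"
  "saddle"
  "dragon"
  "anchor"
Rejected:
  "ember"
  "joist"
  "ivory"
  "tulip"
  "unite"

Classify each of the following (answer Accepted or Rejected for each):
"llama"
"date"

The rule appears to be: contains 'a'.
"llama": has 'a' — checks out, so Accepted. "date": has 'a' — checks out, so Accepted.

Accepted, Accepted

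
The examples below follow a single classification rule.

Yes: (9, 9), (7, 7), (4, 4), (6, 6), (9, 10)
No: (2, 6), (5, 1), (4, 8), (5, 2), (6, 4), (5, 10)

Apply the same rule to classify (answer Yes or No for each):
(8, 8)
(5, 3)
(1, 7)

Yes, No, No

The distinguishing property — |first − second| ≤ 1 — holds for all the 'Yes' cases and none of the 'No' cases.
Yes: (8, 8), since |8−8| = 0. No: (5, 3), since |5−3| = 2. No: (1, 7), since |1−7| = 6.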